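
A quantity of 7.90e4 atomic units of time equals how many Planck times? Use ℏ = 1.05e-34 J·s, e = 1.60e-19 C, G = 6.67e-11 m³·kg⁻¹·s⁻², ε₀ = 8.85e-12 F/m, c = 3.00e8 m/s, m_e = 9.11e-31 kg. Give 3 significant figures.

3.53e31

atomic unit of time: τ_au = (4πε₀)²ℏ³/(m_e e⁴) = 2.40e-17 s
Planck time: t_P = √(ℏG/c⁵) = 5.37e-44 s
7.90e4 × 2.40e-17 / 5.37e-44 = 3.53e31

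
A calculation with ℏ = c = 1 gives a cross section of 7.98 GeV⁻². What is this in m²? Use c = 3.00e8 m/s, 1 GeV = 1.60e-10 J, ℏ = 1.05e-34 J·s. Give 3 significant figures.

Area is [L]² = [E]⁻²·(ℏc)²; restore (ℏc)².
1 GeV⁻² → (ℏc)² × (1 GeV in J)⁻² = 3.88e-32 m².
Result: 7.98 × 3.88e-32 = 3.09e-31 m².

3.09e-31 m²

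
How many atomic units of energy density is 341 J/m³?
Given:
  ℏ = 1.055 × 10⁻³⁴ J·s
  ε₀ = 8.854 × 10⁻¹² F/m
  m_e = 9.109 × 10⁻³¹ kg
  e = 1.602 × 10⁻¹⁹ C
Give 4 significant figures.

1.164 × 10⁻¹¹

atomic unit of energy density: u_au = E_h/a₀³ = m_e⁴e¹⁰/((4πε₀)⁵ℏ⁸) = 2.929 × 10¹³ J/m³.
341 / 2.929 × 10¹³ = 1.164 × 10⁻¹¹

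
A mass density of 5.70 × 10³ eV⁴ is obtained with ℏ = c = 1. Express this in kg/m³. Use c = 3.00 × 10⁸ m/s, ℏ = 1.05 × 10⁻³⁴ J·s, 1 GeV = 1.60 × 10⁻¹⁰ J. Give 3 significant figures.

Mass density is [E]/(c²[L]³) = [E]⁴/(ℏ³c⁵).
1 GeV⁴ → 1/(ℏ³c⁵) × (1 GeV in J)⁴ = 2.33 × 10²⁰ kg/m³.
Convert the energy scale: 5.70 × 10³ eV⁴ = 5.70 × 10⁻³³ GeV⁴.
Result: 5.70 × 10⁻³³ × 2.33 × 10²⁰ = 1.33 × 10⁻¹² kg/m³.

1.33 × 10⁻¹² kg/m³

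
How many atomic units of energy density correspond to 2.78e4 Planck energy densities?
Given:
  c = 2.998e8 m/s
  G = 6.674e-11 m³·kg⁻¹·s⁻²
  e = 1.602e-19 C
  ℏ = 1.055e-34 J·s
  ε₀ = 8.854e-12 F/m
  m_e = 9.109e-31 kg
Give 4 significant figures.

4.396e104

Planck energy density: u_P = c⁷/(ℏG²) = 4.632e113 J/m³
atomic unit of energy density: u_au = E_h/a₀³ = m_e⁴e¹⁰/((4πε₀)⁵ℏ⁸) = 2.929e13 J/m³
2.78e4 × 4.632e113 / 2.929e13 = 4.396e104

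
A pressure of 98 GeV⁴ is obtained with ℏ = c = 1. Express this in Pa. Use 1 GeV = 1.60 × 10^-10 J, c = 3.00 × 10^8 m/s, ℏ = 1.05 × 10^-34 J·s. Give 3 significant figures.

2.05 × 10^39 Pa

Pressure is [E]/[L]³ = [E]⁴/(ℏc)³.
1 GeV⁴ → 1/(ℏc)³ × (1 GeV in J)⁴ = 2.10 × 10^37 Pa.
Result: 98 × 2.10 × 10^37 = 2.05 × 10^39 Pa.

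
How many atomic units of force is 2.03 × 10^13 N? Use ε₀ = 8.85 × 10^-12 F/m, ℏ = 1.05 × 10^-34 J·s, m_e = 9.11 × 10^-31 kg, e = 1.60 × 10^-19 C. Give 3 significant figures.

2.44 × 10^20

atomic unit of force: F_au = E_h/a₀ = m_e²e⁶/((4πε₀)³ℏ⁴) = 8.33 × 10^-8 N.
2.03 × 10^13 / 8.33 × 10^-8 = 2.44 × 10^20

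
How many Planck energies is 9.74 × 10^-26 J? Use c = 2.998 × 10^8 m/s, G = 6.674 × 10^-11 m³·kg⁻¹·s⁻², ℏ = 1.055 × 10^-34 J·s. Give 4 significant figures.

Planck energy: E_P = √(ℏc⁵/G) = 1.957 × 10^9 J.
9.74 × 10^-26 / 1.957 × 10^9 = 4.978 × 10^-35

4.978 × 10^-35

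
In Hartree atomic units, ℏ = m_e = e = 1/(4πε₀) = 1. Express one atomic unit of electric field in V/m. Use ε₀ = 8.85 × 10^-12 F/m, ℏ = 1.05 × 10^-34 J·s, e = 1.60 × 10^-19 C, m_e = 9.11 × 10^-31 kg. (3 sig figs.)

5.20 × 10^11 V/m

From ℏ = m_e = e = 1/(4πε₀) = 1 the electric field scale is E_au = E_h/(e a₀) = m_e²e⁵/((4πε₀)³ℏ⁴).
E_h = 4.38 × 10^-18 J
a₀ = 5.26 × 10^-11 m
E_h/(e·a₀) = 5.20 × 10^11 V/m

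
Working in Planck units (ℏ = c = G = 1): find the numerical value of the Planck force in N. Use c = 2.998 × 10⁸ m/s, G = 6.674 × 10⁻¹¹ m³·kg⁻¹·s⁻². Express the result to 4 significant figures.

1.210 × 10⁴⁴ N

The unique combination of the constants set to 1 with dimensions of force is F_P = c⁴/G.
  = 8.078 × 10³³ / 6.674 × 10⁻¹¹
  = 1.210 × 10⁴⁴ N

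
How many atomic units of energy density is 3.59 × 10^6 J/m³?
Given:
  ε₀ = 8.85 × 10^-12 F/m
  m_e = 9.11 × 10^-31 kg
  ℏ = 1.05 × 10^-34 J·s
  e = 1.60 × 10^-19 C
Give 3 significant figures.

1.19 × 10^-7

atomic unit of energy density: u_au = E_h/a₀³ = m_e⁴e¹⁰/((4πε₀)⁵ℏ⁸) = 3.01 × 10^13 J/m³.
3.59 × 10^6 / 3.01 × 10^13 = 1.19 × 10^-7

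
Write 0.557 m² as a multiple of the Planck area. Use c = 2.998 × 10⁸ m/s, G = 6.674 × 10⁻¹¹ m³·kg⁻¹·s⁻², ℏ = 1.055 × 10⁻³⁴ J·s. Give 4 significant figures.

2.132 × 10⁶⁹

Planck area: A_P = ℏG/c³ = 2.613 × 10⁻⁷⁰ m².
0.557 / 2.613 × 10⁻⁷⁰ = 2.132 × 10⁶⁹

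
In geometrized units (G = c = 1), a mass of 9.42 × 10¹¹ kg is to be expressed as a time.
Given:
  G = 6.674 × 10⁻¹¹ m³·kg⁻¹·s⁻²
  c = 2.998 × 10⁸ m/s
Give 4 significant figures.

2.333 × 10⁻²⁴ s

Mass → time via G/c³.
9.42 × 10¹¹ kg × (G/c³) = 2.333 × 10⁻²⁴ s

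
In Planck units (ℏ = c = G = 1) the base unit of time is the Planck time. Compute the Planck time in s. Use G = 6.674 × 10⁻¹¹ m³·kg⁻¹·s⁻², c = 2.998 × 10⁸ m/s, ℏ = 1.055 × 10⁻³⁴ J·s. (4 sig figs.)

t_P = √(ℏG/c⁵)
  = √(2.907 × 10⁻⁸⁷)
  = 5.392 × 10⁻⁴⁴ s

5.392 × 10⁻⁴⁴ s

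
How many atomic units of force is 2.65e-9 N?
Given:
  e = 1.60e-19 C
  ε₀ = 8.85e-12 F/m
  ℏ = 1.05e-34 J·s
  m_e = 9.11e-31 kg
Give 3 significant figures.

atomic unit of force: F_au = E_h/a₀ = m_e²e⁶/((4πε₀)³ℏ⁴) = 8.33e-8 N.
2.65e-9 / 8.33e-8 = 0.0318

0.0318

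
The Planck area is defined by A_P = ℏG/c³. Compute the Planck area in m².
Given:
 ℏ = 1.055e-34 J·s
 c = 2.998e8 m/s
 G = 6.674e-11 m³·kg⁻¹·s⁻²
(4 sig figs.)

2.613e-70 m²

A_P = ℏG/c³
  = 7.041e-45 / 2.695e25
  = 2.613e-70 m²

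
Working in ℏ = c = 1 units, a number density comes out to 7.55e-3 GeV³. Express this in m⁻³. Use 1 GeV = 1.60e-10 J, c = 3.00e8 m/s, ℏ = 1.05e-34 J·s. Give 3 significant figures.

9.89e44 m⁻³

Number density is [L]⁻³ = [E]³/(ℏc)³.
1 GeV³ → 1/(ℏc)³ × (1 GeV in J)³ = 1.31e47 m⁻³.
Result: 7.55e-3 × 1.31e47 = 9.89e44 m⁻³.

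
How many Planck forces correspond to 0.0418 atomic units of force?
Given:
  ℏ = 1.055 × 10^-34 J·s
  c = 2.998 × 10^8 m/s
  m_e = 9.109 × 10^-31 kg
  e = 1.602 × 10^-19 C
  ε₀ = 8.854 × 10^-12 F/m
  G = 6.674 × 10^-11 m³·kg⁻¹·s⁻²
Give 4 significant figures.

2.839 × 10^-53

atomic unit of force: F_au = E_h/a₀ = m_e²e⁶/((4πε₀)³ℏ⁴) = 8.220 × 10^-8 N
Planck force: F_P = c⁴/G = 1.210 × 10^44 N
0.0418 × 8.220 × 10^-8 / 1.210 × 10^44 = 2.839 × 10^-53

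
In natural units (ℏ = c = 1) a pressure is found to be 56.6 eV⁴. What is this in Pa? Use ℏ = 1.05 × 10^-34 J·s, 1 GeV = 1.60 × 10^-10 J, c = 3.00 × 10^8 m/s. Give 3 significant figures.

Pressure is [E]/[L]³ = [E]⁴/(ℏc)³.
1 GeV⁴ → 1/(ℏc)³ × (1 GeV in J)⁴ = 2.10 × 10^37 Pa.
Convert the energy scale: 56.6 eV⁴ = 5.66 × 10^-35 GeV⁴.
Result: 5.66 × 10^-35 × 2.10 × 10^37 = 1.19 × 10^3 Pa.

1.19 × 10^3 Pa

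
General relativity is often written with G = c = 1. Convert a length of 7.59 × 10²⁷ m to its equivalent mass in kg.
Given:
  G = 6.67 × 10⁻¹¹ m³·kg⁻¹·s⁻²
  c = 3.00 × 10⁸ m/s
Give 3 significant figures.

Length → mass via c²/G.
7.59 × 10²⁷ m × (c²/G) = 1.02 × 10⁵⁵ kg

1.02 × 10⁵⁵ kg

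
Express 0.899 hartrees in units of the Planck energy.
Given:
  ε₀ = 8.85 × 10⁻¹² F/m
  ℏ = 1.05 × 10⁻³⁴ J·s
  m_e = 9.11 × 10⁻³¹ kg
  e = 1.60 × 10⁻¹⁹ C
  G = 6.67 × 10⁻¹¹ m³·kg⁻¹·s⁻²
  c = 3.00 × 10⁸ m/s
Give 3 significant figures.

hartree: E_h = m_e e⁴/(4πε₀ℏ)² = 4.38 × 10⁻¹⁸ J
Planck energy: E_P = √(ℏc⁵/G) = 1.96 × 10⁹ J
0.899 × 4.38 × 10⁻¹⁸ / 1.96 × 10⁹ = 2.01 × 10⁻²⁷

2.01 × 10⁻²⁷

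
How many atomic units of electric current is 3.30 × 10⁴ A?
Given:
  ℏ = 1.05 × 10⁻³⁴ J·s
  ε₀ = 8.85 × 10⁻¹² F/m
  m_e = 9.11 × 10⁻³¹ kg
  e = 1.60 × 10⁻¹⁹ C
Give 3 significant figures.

4.95 × 10⁶

atomic unit of electric current: I_au = e E_h/ℏ = m_e e⁵/((4πε₀)²ℏ³) = 6.67 × 10⁻³ A.
3.30 × 10⁴ / 6.67 × 10⁻³ = 4.95 × 10⁶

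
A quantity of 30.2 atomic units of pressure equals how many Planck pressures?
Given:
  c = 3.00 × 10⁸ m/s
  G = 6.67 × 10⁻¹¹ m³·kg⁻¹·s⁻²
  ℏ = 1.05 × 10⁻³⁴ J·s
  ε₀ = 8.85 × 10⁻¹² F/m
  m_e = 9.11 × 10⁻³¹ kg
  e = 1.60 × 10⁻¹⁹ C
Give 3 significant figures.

1.94 × 10⁻⁹⁹

atomic unit of pressure: P_au = E_h/a₀³ = m_e⁴e¹⁰/((4πε₀)⁵ℏ⁸) = 3.01 × 10¹³ Pa
Planck pressure: p_P = c⁷/(ℏG²) = 4.68 × 10¹¹³ Pa
30.2 × 3.01 × 10¹³ / 4.68 × 10¹¹³ = 1.94 × 10⁻⁹⁹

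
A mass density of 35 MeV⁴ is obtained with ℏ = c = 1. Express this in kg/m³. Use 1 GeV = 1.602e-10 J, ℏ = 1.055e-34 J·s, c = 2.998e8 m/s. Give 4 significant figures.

Mass density is [E]/(c²[L]³) = [E]⁴/(ℏ³c⁵).
1 GeV⁴ → 1/(ℏ³c⁵) × (1 GeV in J)⁴ = 2.316e20 kg/m³.
Convert the energy scale: 35 MeV⁴ = 3.50e-11 GeV⁴.
Result: 3.50e-11 × 2.316e20 = 8.106e9 kg/m³.

8.106e9 kg/m³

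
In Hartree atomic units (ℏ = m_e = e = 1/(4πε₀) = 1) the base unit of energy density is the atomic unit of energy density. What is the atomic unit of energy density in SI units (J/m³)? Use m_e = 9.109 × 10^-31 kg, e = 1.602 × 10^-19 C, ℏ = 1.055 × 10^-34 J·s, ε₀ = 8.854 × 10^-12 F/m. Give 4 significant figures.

2.929 × 10^13 J/m³

u_au = E_h/a₀³ = m_e⁴e¹⁰/((4πε₀)⁵ℏ⁸)
E_h = 4.354 × 10^-18 J
a₀ = 5.297 × 10^-11 m
E_h/a₀³ = 2.929 × 10^13 J/m³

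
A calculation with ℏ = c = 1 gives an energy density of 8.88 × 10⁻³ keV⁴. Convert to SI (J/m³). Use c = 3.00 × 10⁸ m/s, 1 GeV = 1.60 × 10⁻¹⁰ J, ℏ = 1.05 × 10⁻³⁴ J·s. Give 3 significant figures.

[E]/[L]³ = [E]⁴/(ℏc)³; restore (ℏc)⁻³.
1 GeV⁴ → 1/(ℏc)³ × (1 GeV in J)⁴ = 2.10 × 10³⁷ J/m³.
Convert the energy scale: 8.88 × 10⁻³ keV⁴ = 8.88 × 10⁻²⁷ GeV⁴.
Result: 8.88 × 10⁻²⁷ × 2.10 × 10³⁷ = 1.86 × 10¹¹ J/m³.

1.86 × 10¹¹ J/m³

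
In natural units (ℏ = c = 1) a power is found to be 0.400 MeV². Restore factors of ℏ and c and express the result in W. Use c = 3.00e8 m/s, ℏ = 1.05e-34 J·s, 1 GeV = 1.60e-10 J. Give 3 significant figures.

Power is [E]/[T] = [E]²/ℏ.
1 GeV² → 1/ℏ × (1 GeV in J)² = 2.44e14 W.
Convert the energy scale: 0.400 MeV² = 4.00e-7 GeV².
Result: 4.00e-7 × 2.44e14 = 9.75e7 W.

9.75e7 W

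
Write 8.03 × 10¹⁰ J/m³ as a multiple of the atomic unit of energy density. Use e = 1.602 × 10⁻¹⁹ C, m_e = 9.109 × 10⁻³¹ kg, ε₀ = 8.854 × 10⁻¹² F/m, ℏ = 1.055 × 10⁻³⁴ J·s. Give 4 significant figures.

atomic unit of energy density: u_au = E_h/a₀³ = m_e⁴e¹⁰/((4πε₀)⁵ℏ⁸) = 2.929 × 10¹³ J/m³.
8.03 × 10¹⁰ / 2.929 × 10¹³ = 2.741 × 10⁻³

2.741 × 10⁻³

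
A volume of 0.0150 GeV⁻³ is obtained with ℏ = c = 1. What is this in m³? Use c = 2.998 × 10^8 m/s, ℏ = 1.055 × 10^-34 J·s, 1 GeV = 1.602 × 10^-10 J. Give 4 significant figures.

Volume is [L]³ = [E]⁻³·(ℏc)³.
1 GeV⁻³ → (ℏc)³ × (1 GeV in J)⁻³ = 7.696 × 10^-48 m³.
Result: 0.0150 × 7.696 × 10^-48 = 1.154 × 10^-49 m³.

1.154 × 10^-49 m³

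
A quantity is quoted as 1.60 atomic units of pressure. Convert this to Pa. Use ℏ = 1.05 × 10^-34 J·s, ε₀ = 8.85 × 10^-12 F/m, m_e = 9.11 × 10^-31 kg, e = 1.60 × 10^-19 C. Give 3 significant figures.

4.82 × 10^13 Pa

One atomic unit of pressure: P_au = E_h/a₀³ = m_e⁴e¹⁰/((4πε₀)⁵ℏ⁸) = 3.01 × 10^13 Pa.
1.60 × 3.01 × 10^13 Pa = 4.82 × 10^13 Pa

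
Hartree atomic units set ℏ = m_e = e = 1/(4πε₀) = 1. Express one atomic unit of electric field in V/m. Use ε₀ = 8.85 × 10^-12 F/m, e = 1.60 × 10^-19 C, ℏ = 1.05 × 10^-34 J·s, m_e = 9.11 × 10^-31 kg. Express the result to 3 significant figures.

The unique combination of the constants set to 1 with dimensions of electric field is E_au = E_h/(e a₀) = m_e²e⁵/((4πε₀)³ℏ⁴).
E_h = 4.38 × 10^-18 J
a₀ = 5.26 × 10^-11 m
E_h/(e·a₀) = 5.20 × 10^11 V/m

5.20 × 10^11 V/m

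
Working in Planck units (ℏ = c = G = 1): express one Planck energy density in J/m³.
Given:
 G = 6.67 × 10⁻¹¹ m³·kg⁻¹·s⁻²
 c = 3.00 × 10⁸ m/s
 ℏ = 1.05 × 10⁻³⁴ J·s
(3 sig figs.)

4.68 × 10¹¹³ J/m³

From ℏ = c = G = 1 the energy density scale is u_P = c⁷/(ℏG²).
  = 2.19 × 10⁵⁹ / 4.67 × 10⁻⁵⁵
  = 4.68 × 10¹¹³ J/m³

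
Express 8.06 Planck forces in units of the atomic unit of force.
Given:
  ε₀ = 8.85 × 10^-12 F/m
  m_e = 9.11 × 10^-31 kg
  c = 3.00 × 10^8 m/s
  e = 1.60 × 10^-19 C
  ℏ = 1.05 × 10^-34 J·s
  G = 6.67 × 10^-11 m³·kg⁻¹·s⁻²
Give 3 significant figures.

Planck force: F_P = c⁴/G = 1.21 × 10^44 N
atomic unit of force: F_au = E_h/a₀ = m_e²e⁶/((4πε₀)³ℏ⁴) = 8.33 × 10^-8 N
8.06 × 1.21 × 10^44 / 8.33 × 10^-8 = 1.18 × 10^52

1.18 × 10^52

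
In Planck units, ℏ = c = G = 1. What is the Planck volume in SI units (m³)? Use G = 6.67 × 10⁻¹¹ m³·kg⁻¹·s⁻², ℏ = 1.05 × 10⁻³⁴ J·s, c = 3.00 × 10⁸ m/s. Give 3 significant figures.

Dimensional analysis gives V_P = (ℏG/c³)^(3/2).
  = √(1.75 × 10⁻²⁰⁹)
  = 4.18 × 10⁻¹⁰⁵ m³

4.18 × 10⁻¹⁰⁵ m³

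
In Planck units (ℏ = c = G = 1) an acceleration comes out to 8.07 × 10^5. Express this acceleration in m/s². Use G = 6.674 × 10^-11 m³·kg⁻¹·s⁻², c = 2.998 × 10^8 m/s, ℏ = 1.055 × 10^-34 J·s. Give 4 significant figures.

One Planck acceleration: a_P = √(c⁷/(ℏG)) = 5.560 × 10^51 m/s².
8.07 × 10^5 × 5.560 × 10^51 m/s² = 4.487 × 10^57 m/s²

4.487 × 10^57 m/s²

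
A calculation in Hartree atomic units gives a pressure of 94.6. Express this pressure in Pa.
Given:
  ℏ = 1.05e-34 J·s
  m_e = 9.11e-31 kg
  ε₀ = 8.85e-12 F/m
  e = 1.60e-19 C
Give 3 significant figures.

2.85e15 Pa

One atomic unit of pressure: P_au = E_h/a₀³ = m_e⁴e¹⁰/((4πε₀)⁵ℏ⁸) = 3.01e13 Pa.
94.6 × 3.01e13 Pa = 2.85e15 Pa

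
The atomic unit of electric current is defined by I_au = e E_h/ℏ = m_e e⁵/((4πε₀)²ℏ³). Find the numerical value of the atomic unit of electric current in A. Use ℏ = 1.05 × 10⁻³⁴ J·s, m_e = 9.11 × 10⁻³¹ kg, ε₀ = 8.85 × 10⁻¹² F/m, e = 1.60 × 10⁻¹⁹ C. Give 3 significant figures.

I_au = e E_h/ℏ = m_e e⁵/((4πε₀)²ℏ³)
E_h = 4.38 × 10⁻¹⁸ J
e·E_h/ℏ = 6.67 × 10⁻³ A

6.67 × 10⁻³ A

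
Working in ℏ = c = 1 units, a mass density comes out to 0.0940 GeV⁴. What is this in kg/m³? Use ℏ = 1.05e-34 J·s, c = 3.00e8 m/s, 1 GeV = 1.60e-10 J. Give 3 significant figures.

2.19e19 kg/m³

Mass density is [E]/(c²[L]³) = [E]⁴/(ℏ³c⁵).
1 GeV⁴ → 1/(ℏ³c⁵) × (1 GeV in J)⁴ = 2.33e20 kg/m³.
Result: 0.0940 × 2.33e20 = 2.19e19 kg/m³.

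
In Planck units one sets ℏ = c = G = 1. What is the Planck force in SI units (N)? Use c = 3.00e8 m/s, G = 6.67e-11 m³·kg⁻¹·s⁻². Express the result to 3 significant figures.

1.21e44 N

F_P = c⁴/G
  = 8.10e33 / 6.67e-11
  = 1.21e44 N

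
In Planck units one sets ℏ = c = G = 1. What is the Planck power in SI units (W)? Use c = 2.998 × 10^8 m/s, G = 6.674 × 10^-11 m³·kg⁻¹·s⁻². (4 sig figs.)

P_P = c⁵/G
  = 2.422 × 10^42 / 6.674 × 10^-11
  = 3.629 × 10^52 W

3.629 × 10^52 W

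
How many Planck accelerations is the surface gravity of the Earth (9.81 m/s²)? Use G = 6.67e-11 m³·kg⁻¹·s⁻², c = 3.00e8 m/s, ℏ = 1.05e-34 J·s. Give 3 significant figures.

Planck acceleration: a_P = √(c⁷/(ℏG)) = 5.59e51 m/s².
9.81 / 5.59e51 = 1.76e-51

1.76e-51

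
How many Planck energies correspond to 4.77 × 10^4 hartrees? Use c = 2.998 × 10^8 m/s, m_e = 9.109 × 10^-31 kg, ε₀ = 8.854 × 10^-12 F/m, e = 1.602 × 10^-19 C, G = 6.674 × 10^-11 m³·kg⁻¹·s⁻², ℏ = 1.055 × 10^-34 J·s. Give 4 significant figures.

hartree: E_h = m_e e⁴/(4πε₀ℏ)² = 4.354 × 10^-18 J
Planck energy: E_P = √(ℏc⁵/G) = 1.957 × 10^9 J
4.77 × 10^4 × 4.354 × 10^-18 / 1.957 × 10^9 = 1.062 × 10^-22

1.062 × 10^-22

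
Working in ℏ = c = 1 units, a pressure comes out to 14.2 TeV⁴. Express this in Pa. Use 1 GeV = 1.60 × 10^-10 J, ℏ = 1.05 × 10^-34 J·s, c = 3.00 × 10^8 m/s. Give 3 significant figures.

2.98 × 10^50 Pa

Pressure is [E]/[L]³ = [E]⁴/(ℏc)³.
1 GeV⁴ → 1/(ℏc)³ × (1 GeV in J)⁴ = 2.10 × 10^37 Pa.
Convert the energy scale: 14.2 TeV⁴ = 1.42 × 10^13 GeV⁴.
Result: 1.42 × 10^13 × 2.10 × 10^37 = 2.98 × 10^50 Pa.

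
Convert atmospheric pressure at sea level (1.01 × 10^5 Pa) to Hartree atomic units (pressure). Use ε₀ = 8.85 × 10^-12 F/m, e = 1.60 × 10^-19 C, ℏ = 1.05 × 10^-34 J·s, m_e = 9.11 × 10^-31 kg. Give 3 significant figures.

3.35 × 10^-9

atomic unit of pressure: P_au = E_h/a₀³ = m_e⁴e¹⁰/((4πε₀)⁵ℏ⁸) = 3.01 × 10^13 Pa.
1.01 × 10^5 / 3.01 × 10^13 = 3.35 × 10^-9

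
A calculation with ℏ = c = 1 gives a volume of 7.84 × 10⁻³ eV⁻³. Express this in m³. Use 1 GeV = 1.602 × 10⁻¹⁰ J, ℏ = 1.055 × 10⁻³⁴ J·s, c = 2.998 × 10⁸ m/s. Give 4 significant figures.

Volume is [L]³ = [E]⁻³·(ℏc)³.
1 GeV⁻³ → (ℏc)³ × (1 GeV in J)⁻³ = 7.696 × 10⁻⁴⁸ m³.
Convert the energy scale: 7.84 × 10⁻³ eV⁻³ = 7.84 × 10²⁴ GeV⁻³.
Result: 7.84 × 10²⁴ × 7.696 × 10⁻⁴⁸ = 6.034 × 10⁻²³ m³.

6.034 × 10⁻²³ m³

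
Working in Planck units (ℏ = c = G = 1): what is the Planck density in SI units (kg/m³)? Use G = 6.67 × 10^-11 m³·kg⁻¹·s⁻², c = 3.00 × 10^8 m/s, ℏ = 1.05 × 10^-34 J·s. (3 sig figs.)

5.20 × 10^96 kg/m³

From ℏ = c = G = 1 the density scale is ρ_P = c⁵/(ℏG²).
  = 2.43 × 10^42 / 4.67 × 10^-55
  = 5.20 × 10^96 kg/m³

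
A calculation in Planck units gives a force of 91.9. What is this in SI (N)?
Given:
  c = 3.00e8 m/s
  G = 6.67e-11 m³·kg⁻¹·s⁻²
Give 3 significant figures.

One Planck force: F_P = c⁴/G = 1.21e44 N.
91.9 × 1.21e44 N = 1.12e46 N

1.12e46 N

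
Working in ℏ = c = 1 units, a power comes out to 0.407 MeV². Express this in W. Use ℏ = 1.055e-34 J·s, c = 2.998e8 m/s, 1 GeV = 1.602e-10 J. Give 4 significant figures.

9.901e7 W

Power is [E]/[T] = [E]²/ℏ.
1 GeV² → 1/ℏ × (1 GeV in J)² = 2.433e14 W.
Convert the energy scale: 0.407 MeV² = 4.07e-7 GeV².
Result: 4.07e-7 × 2.433e14 = 9.901e7 W.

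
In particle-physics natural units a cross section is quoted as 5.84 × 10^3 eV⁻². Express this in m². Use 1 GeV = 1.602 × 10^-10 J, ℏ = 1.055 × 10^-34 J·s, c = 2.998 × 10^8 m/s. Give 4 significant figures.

Area is [L]² = [E]⁻²·(ℏc)²; restore (ℏc)².
1 GeV⁻² → (ℏc)² × (1 GeV in J)⁻² = 3.898 × 10^-32 m².
Convert the energy scale: 5.84 × 10^3 eV⁻² = 5.84 × 10^21 GeV⁻².
Result: 5.84 × 10^21 × 3.898 × 10^-32 = 2.276 × 10^-10 m².

2.276 × 10^-10 m²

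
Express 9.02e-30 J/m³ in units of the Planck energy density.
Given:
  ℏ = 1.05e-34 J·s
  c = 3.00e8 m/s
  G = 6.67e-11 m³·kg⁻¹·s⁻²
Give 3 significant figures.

1.93e-143

Planck energy density: u_P = c⁷/(ℏG²) = 4.68e113 J/m³.
9.02e-30 / 4.68e113 = 1.93e-143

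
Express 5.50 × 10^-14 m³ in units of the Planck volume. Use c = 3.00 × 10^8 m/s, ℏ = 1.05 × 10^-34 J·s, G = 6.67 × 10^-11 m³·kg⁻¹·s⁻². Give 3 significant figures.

Planck volume: V_P = (ℏG/c³)^(3/2) = 4.18 × 10^-105 m³.
5.50 × 10^-14 / 4.18 × 10^-105 = 1.32 × 10^91

1.32 × 10^91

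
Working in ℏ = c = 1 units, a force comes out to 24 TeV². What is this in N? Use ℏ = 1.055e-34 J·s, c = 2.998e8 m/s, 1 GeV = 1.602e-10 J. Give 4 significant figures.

Force is [E]/[L] = [E]²/(ℏc); restore (ℏc)⁻¹.
1 GeV² → 1/(ℏc) × (1 GeV in J)² = 8.114e5 N.
Convert the energy scale: 24 TeV² = 2.40e7 GeV².
Result: 2.40e7 × 8.114e5 = 1.947e13 N.

1.947e13 N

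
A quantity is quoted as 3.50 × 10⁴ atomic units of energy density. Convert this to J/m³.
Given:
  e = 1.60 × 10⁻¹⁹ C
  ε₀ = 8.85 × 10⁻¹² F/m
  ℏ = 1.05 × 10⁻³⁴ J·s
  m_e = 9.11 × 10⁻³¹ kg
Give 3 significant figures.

1.05 × 10¹⁸ J/m³

One atomic unit of energy density: u_au = E_h/a₀³ = m_e⁴e¹⁰/((4πε₀)⁵ℏ⁸) = 3.01 × 10¹³ J/m³.
3.50 × 10⁴ × 3.01 × 10¹³ J/m³ = 1.05 × 10¹⁸ J/m³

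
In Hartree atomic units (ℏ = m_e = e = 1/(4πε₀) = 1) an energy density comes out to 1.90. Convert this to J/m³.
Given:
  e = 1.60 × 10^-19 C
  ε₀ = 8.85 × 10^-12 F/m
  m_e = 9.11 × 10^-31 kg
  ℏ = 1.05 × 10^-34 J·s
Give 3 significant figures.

5.72 × 10^13 J/m³

One atomic unit of energy density: u_au = E_h/a₀³ = m_e⁴e¹⁰/((4πε₀)⁵ℏ⁸) = 3.01 × 10^13 J/m³.
1.90 × 3.01 × 10^13 J/m³ = 5.72 × 10^13 J/m³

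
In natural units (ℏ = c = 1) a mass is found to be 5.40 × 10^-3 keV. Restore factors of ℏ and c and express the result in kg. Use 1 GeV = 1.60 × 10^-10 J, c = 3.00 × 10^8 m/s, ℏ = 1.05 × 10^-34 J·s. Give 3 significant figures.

9.60 × 10^-36 kg

Mass is [E]/c²; divide by c².
1 GeV → 1/c² × (1 GeV in J) = 1.78 × 10^-27 kg.
Convert the energy scale: 5.40 × 10^-3 keV = 5.40 × 10^-9 GeV.
Result: 5.40 × 10^-9 × 1.78 × 10^-27 = 9.60 × 10^-36 kg.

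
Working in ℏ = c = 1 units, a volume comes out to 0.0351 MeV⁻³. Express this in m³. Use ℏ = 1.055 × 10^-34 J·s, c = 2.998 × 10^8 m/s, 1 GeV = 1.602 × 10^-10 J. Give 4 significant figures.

2.701 × 10^-40 m³

Volume is [L]³ = [E]⁻³·(ℏc)³.
1 GeV⁻³ → (ℏc)³ × (1 GeV in J)⁻³ = 7.696 × 10^-48 m³.
Convert the energy scale: 0.0351 MeV⁻³ = 3.51 × 10^7 GeV⁻³.
Result: 3.51 × 10^7 × 7.696 × 10^-48 = 2.701 × 10^-40 m³.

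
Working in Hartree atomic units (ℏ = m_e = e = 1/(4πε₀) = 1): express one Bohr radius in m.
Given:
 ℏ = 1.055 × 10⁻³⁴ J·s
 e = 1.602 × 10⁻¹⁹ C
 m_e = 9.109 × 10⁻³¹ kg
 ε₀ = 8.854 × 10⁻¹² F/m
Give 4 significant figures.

5.297 × 10⁻¹¹ m

From ℏ = m_e = e = 1/(4πε₀) = 1 the length scale is a₀ = 4πε₀ℏ²/(m_e e²).
  = 1.238 × 10⁻⁷⁸ / 2.338 × 10⁻⁶⁸
  = 5.297 × 10⁻¹¹ m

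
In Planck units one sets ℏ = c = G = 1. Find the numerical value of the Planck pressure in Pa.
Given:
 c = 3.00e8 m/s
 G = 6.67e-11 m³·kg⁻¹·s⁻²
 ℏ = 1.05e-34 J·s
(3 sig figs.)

p_P = c⁷/(ℏG²)
  = 2.19e59 / 4.67e-55
  = 4.68e113 Pa

4.68e113 Pa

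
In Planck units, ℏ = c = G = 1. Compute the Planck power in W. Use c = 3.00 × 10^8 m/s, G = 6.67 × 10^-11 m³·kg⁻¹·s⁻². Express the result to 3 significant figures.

The unique combination of the constants set to 1 with dimensions of power is P_P = c⁵/G.
  = 2.43 × 10^42 / 6.67 × 10^-11
  = 3.64 × 10^52 W

3.64 × 10^52 W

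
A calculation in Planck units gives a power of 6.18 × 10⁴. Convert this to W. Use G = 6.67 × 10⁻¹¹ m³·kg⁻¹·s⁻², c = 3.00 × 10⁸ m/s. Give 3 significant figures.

One Planck power: P_P = c⁵/G = 3.64 × 10⁵² W.
6.18 × 10⁴ × 3.64 × 10⁵² W = 2.25 × 10⁵⁷ W

2.25 × 10⁵⁷ W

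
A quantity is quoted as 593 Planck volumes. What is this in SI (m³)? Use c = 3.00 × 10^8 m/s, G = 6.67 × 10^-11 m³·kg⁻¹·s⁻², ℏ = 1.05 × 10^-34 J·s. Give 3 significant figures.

One Planck volume: V_P = (ℏG/c³)^(3/2) = 4.18 × 10^-105 m³.
593 × 4.18 × 10^-105 m³ = 2.48 × 10^-102 m³

2.48 × 10^-102 m³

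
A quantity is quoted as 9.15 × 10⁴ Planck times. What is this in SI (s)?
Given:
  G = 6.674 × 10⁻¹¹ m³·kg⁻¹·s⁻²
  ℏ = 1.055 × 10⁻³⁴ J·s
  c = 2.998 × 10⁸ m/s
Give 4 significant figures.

One Planck time: t_P = √(ℏG/c⁵) = 5.392 × 10⁻⁴⁴ s.
9.15 × 10⁴ × 5.392 × 10⁻⁴⁴ s = 4.934 × 10⁻³⁹ s

4.934 × 10⁻³⁹ s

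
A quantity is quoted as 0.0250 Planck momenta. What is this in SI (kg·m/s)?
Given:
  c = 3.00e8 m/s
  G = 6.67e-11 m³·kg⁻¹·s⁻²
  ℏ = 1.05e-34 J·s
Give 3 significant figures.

0.163 kg·m/s

One Planck momentum: p_P = √(ℏc³/G) = 6.52 kg·m/s.
0.0250 × 6.52 kg·m/s = 0.163 kg·m/s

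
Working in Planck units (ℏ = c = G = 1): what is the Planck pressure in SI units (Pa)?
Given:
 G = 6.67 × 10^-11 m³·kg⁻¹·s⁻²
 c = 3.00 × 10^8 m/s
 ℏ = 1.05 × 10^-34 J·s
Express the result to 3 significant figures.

4.68 × 10^113 Pa

From ℏ = c = G = 1 the pressure scale is p_P = c⁷/(ℏG²).
  = 2.19 × 10^59 / 4.67 × 10^-55
  = 4.68 × 10^113 Pa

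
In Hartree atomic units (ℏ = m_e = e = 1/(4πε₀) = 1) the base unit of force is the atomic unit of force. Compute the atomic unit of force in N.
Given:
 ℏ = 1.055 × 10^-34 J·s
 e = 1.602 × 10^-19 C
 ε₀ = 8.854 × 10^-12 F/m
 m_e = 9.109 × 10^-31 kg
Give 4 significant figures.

F_au = E_h/a₀ = m_e²e⁶/((4πε₀)³ℏ⁴)
E_h = 4.354 × 10^-18 J
a₀ = 5.297 × 10^-11 m
E_h/a₀ = 8.220 × 10^-8 N

8.220 × 10^-8 N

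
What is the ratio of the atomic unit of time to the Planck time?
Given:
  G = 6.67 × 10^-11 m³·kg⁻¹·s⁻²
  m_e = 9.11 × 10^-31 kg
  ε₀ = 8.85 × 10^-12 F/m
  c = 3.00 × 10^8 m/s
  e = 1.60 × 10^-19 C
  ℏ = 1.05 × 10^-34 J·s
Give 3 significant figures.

4.47 × 10^26

atomic unit of time: τ_au = (4πε₀)²ℏ³/(m_e e⁴) = 2.40 × 10^-17 s
Planck time: t_P = √(ℏG/c⁵) = 5.37 × 10^-44 s
ratio = 2.40 × 10^-17 / 5.37 × 10^-44 = 4.47 × 10^26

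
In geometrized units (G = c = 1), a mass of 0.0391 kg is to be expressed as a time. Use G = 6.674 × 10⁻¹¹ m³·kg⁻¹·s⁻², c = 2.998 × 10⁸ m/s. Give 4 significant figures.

9.684 × 10⁻³⁸ s

Mass → time via G/c³.
0.0391 kg × (G/c³) = 9.684 × 10⁻³⁸ s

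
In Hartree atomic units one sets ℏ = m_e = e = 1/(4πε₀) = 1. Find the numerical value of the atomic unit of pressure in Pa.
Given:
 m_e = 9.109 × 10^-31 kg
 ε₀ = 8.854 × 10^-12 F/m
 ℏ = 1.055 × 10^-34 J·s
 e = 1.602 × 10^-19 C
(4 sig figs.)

2.929 × 10^13 Pa

P_au = E_h/a₀³ = m_e⁴e¹⁰/((4πε₀)⁵ℏ⁸)
E_h = 4.354 × 10^-18 J
a₀ = 5.297 × 10^-11 m
E_h/a₀³ = 2.929 × 10^13 Pa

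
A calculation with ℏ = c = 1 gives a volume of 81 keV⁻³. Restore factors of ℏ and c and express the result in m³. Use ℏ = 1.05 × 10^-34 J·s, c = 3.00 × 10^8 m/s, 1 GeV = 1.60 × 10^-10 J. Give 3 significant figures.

6.18 × 10^-28 m³

Volume is [L]³ = [E]⁻³·(ℏc)³.
1 GeV⁻³ → (ℏc)³ × (1 GeV in J)⁻³ = 7.63 × 10^-48 m³.
Convert the energy scale: 81 keV⁻³ = 8.10 × 10^19 GeV⁻³.
Result: 8.10 × 10^19 × 7.63 × 10^-48 = 6.18 × 10^-28 m³.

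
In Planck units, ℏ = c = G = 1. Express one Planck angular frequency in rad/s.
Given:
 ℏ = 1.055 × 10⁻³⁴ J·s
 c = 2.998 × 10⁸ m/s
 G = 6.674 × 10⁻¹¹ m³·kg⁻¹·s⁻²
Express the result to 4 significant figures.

The unique combination of the constants set to 1 with dimensions of angular frequency is ω_P = √(c⁵/(ℏG)).
  = √(3.440 × 10⁸⁶)
  = 1.855 × 10⁴³ rad/s

1.855 × 10⁴³ rad/s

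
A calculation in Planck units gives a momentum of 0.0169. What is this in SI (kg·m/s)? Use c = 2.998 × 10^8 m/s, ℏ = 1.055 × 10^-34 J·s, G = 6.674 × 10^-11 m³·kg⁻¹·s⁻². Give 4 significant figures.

One Planck momentum: p_P = √(ℏc³/G) = 6.527 kg·m/s.
0.0169 × 6.527 kg·m/s = 0.1103 kg·m/s

0.1103 kg·m/s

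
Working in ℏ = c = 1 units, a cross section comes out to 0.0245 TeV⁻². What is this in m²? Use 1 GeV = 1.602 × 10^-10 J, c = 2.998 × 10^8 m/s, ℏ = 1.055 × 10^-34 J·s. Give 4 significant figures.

Area is [L]² = [E]⁻²·(ℏc)²; restore (ℏc)².
1 GeV⁻² → (ℏc)² × (1 GeV in J)⁻² = 3.898 × 10^-32 m².
Convert the energy scale: 0.0245 TeV⁻² = 2.45 × 10^-8 GeV⁻².
Result: 2.45 × 10^-8 × 3.898 × 10^-32 = 9.550 × 10^-40 m².

9.550 × 10^-40 m²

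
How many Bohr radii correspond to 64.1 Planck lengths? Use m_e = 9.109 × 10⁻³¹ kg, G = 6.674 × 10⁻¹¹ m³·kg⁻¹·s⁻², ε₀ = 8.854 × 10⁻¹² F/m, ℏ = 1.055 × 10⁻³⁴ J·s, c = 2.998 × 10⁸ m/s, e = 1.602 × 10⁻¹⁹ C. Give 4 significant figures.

1.956 × 10⁻²³

Planck length: ℓ_P = √(ℏG/c³) = 1.616 × 10⁻³⁵ m
Bohr radius: a₀ = 4πε₀ℏ²/(m_e e²) = 5.297 × 10⁻¹¹ m
64.1 × 1.616 × 10⁻³⁵ / 5.297 × 10⁻¹¹ = 1.956 × 10⁻²³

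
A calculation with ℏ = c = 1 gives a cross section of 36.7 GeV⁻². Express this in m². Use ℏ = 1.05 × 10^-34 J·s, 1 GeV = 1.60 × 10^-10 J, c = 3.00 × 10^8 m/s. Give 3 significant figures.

Area is [L]² = [E]⁻²·(ℏc)²; restore (ℏc)².
1 GeV⁻² → (ℏc)² × (1 GeV in J)⁻² = 3.88 × 10^-32 m².
Result: 36.7 × 3.88 × 10^-32 = 1.42 × 10^-30 m².

1.42 × 10^-30 m²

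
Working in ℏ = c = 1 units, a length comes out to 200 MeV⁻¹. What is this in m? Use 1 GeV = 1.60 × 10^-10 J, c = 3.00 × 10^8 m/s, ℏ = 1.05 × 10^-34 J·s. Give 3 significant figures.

3.94 × 10^-11 m

A length is [E]⁻¹ in ℏ=c=1; restore one factor of ℏc.
1 GeV⁻¹ → ℏc × (1 GeV in J)⁻¹ = 1.97 × 10^-16 m.
Convert the energy scale: 200 MeV⁻¹ = 2.00 × 10^5 GeV⁻¹.
Result: 2.00 × 10^5 × 1.97 × 10^-16 = 3.94 × 10^-11 m.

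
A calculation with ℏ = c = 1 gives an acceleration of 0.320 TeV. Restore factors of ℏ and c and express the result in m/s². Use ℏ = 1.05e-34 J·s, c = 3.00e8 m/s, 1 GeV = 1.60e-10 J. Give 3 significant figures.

1.46e35 m/s²

Acceleration is [L]/[T]² = c·[E]/ℏ.
1 GeV → c/ℏ × (1 GeV in J) = 4.57e32 m/s².
Convert the energy scale: 0.320 TeV = 320 GeV.
Result: 320 × 4.57e32 = 1.46e35 m/s².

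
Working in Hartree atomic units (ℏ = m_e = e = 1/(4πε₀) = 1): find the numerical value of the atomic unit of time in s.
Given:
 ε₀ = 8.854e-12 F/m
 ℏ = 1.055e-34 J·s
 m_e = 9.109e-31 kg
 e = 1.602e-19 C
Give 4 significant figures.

2.423e-17 s

From ℏ = m_e = e = 1/(4πε₀) = 1 the time scale is τ_au = (4πε₀)²ℏ³/(m_e e⁴).
E_h = 4.354e-18 J
ℏ/E_h = 2.423e-17 s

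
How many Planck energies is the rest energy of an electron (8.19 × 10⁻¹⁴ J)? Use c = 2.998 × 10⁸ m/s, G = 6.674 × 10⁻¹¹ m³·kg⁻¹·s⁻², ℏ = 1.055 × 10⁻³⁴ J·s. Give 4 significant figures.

Planck energy: E_P = √(ℏc⁵/G) = 1.957 × 10⁹ J.
8.19 × 10⁻¹⁴ / 1.957 × 10⁹ = 4.186 × 10⁻²³

4.186 × 10⁻²³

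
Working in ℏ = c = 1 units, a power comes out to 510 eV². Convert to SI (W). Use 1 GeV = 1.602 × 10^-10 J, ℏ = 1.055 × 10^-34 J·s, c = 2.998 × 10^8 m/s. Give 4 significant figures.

0.1241 W

Power is [E]/[T] = [E]²/ℏ.
1 GeV² → 1/ℏ × (1 GeV in J)² = 2.433 × 10^14 W.
Convert the energy scale: 510 eV² = 5.10 × 10^-16 GeV².
Result: 5.10 × 10^-16 × 2.433 × 10^14 = 0.1241 W.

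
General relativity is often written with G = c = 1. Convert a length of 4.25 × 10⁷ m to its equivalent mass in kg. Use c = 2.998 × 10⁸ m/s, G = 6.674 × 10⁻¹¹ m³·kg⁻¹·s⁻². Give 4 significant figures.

5.724 × 10³⁴ kg

Length → mass via c²/G.
4.25 × 10⁷ m × (c²/G) = 5.724 × 10³⁴ kg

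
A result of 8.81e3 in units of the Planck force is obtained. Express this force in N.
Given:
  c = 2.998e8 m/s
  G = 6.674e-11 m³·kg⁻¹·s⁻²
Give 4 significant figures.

One Planck force: F_P = c⁴/G = 1.210e44 N.
8.81e3 × 1.210e44 N = 1.066e48 N

1.066e48 N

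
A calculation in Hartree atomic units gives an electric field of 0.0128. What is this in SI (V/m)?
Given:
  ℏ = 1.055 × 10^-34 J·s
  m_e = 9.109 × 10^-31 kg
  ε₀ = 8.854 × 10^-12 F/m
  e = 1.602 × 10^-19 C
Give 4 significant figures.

One atomic unit of electric field: E_au = E_h/(e a₀) = m_e²e⁵/((4πε₀)³ℏ⁴) = 5.131 × 10^11 V/m.
0.0128 × 5.131 × 10^11 V/m = 6.568 × 10^9 V/m

6.568 × 10^9 V/m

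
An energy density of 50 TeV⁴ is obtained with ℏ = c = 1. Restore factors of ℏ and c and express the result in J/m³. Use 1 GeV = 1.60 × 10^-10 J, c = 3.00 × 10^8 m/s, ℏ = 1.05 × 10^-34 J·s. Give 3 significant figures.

[E]/[L]³ = [E]⁴/(ℏc)³; restore (ℏc)⁻³.
1 GeV⁴ → 1/(ℏc)³ × (1 GeV in J)⁴ = 2.10 × 10^37 J/m³.
Convert the energy scale: 50 TeV⁴ = 5.00 × 10^13 GeV⁴.
Result: 5.00 × 10^13 × 2.10 × 10^37 = 1.05 × 10^51 J/m³.

1.05 × 10^51 J/m³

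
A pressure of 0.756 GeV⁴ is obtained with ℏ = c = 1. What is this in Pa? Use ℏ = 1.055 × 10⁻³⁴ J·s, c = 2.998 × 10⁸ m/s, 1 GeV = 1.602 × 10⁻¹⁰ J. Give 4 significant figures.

Pressure is [E]/[L]³ = [E]⁴/(ℏc)³.
1 GeV⁴ → 1/(ℏc)³ × (1 GeV in J)⁴ = 2.082 × 10³⁷ Pa.
Result: 0.756 × 2.082 × 10³⁷ = 1.574 × 10³⁷ Pa.

1.574 × 10³⁷ Pa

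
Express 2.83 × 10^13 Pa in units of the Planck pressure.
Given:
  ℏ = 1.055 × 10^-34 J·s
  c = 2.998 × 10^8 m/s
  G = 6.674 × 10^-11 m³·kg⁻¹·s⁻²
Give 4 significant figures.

6.109 × 10^-101

Planck pressure: p_P = c⁷/(ℏG²) = 4.632 × 10^113 Pa.
2.83 × 10^13 / 4.632 × 10^113 = 6.109 × 10^-101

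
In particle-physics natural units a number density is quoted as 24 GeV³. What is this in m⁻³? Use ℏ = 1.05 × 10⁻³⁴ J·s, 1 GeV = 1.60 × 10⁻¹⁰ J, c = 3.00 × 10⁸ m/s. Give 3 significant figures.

3.15 × 10⁴⁸ m⁻³

Number density is [L]⁻³ = [E]³/(ℏc)³.
1 GeV³ → 1/(ℏc)³ × (1 GeV in J)³ = 1.31 × 10⁴⁷ m⁻³.
Result: 24 × 1.31 × 10⁴⁷ = 3.15 × 10⁴⁸ m⁻³.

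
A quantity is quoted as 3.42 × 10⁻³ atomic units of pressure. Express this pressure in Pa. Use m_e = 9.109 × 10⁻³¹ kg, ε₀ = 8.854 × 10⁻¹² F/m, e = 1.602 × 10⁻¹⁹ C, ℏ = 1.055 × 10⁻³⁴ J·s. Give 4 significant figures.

1.002 × 10¹¹ Pa

One atomic unit of pressure: P_au = E_h/a₀³ = m_e⁴e¹⁰/((4πε₀)⁵ℏ⁸) = 2.929 × 10¹³ Pa.
3.42 × 10⁻³ × 2.929 × 10¹³ Pa = 1.002 × 10¹¹ Pa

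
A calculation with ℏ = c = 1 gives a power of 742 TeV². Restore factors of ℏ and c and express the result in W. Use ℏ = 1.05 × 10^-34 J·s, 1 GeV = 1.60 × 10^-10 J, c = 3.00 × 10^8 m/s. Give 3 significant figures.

Power is [E]/[T] = [E]²/ℏ.
1 GeV² → 1/ℏ × (1 GeV in J)² = 2.44 × 10^14 W.
Convert the energy scale: 742 TeV² = 7.42 × 10^8 GeV².
Result: 7.42 × 10^8 × 2.44 × 10^14 = 1.81 × 10^23 W.

1.81 × 10^23 W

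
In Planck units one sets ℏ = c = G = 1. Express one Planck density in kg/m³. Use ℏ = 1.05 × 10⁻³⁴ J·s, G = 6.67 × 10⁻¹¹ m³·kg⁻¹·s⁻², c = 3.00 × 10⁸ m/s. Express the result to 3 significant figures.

ρ_P = c⁵/(ℏG²)
  = 2.43 × 10⁴² / 4.67 × 10⁻⁵⁵
  = 5.20 × 10⁹⁶ kg/m³

5.20 × 10⁹⁶ kg/m³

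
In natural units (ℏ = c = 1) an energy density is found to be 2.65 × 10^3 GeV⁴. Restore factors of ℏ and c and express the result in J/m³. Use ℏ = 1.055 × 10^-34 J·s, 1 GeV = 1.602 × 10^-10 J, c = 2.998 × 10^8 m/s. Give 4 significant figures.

5.516 × 10^40 J/m³

[E]/[L]³ = [E]⁴/(ℏc)³; restore (ℏc)⁻³.
1 GeV⁴ → 1/(ℏc)³ × (1 GeV in J)⁴ = 2.082 × 10^37 J/m³.
Result: 2.65 × 10^3 × 2.082 × 10^37 = 5.516 × 10^40 J/m³.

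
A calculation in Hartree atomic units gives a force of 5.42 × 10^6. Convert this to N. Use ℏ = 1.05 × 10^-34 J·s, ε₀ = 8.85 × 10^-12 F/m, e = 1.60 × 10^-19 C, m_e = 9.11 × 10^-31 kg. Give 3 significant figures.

One atomic unit of force: F_au = E_h/a₀ = m_e²e⁶/((4πε₀)³ℏ⁴) = 8.33 × 10^-8 N.
5.42 × 10^6 × 8.33 × 10^-8 N = 0.451 N

0.451 N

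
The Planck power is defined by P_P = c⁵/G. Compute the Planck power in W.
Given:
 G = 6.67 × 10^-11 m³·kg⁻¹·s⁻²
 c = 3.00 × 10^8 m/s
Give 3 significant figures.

3.64 × 10^52 W

P_P = c⁵/G
  = 2.43 × 10^42 / 6.67 × 10^-11
  = 3.64 × 10^52 W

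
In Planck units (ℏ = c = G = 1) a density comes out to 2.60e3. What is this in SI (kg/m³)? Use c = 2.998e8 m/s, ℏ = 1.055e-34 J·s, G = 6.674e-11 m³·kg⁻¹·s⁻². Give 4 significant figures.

One Planck density: ρ_P = c⁵/(ℏG²) = 5.154e96 kg/m³.
2.60e3 × 5.154e96 kg/m³ = 1.340e100 kg/m³

1.340e100 kg/m³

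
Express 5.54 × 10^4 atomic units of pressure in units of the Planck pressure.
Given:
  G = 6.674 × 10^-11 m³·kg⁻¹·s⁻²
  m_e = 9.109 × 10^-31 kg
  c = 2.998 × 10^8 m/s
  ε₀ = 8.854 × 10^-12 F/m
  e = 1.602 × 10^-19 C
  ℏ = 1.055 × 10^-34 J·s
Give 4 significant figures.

atomic unit of pressure: P_au = E_h/a₀³ = m_e⁴e¹⁰/((4πε₀)⁵ℏ⁸) = 2.929 × 10^13 Pa
Planck pressure: p_P = c⁷/(ℏG²) = 4.632 × 10^113 Pa
5.54 × 10^4 × 2.929 × 10^13 / 4.632 × 10^113 = 3.503 × 10^-96

3.503 × 10^-96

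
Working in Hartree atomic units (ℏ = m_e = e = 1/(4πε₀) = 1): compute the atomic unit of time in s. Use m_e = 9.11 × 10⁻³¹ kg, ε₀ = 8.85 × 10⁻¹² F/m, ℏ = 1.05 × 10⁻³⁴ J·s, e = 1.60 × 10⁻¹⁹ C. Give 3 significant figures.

The unique combination of the constants set to 1 with dimensions of time is τ_au = (4πε₀)²ℏ³/(m_e e⁴).
E_h = 4.38 × 10⁻¹⁸ J
ℏ/E_h = 2.40 × 10⁻¹⁷ s

2.40 × 10⁻¹⁷ s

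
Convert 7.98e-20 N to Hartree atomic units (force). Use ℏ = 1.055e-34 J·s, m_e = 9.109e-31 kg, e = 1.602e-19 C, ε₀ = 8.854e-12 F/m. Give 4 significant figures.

atomic unit of force: F_au = E_h/a₀ = m_e²e⁶/((4πε₀)³ℏ⁴) = 8.220e-8 N.
7.98e-20 / 8.220e-8 = 9.708e-13

9.708e-13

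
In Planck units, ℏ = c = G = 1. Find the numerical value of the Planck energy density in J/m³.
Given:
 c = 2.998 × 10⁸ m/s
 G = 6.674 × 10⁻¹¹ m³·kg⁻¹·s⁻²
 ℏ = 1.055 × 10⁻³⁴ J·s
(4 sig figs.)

4.632 × 10¹¹³ J/m³

The unique combination of the constants set to 1 with dimensions of energy density is u_P = c⁷/(ℏG²).
  = 2.177 × 10⁵⁹ / 4.699 × 10⁻⁵⁵
  = 4.632 × 10¹¹³ J/m³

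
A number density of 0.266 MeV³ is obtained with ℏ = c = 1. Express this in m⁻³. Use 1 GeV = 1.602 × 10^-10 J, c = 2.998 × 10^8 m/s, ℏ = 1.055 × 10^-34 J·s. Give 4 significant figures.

Number density is [L]⁻³ = [E]³/(ℏc)³.
1 GeV³ → 1/(ℏc)³ × (1 GeV in J)³ = 1.299 × 10^47 m⁻³.
Convert the energy scale: 0.266 MeV³ = 2.66 × 10^-10 GeV³.
Result: 2.66 × 10^-10 × 1.299 × 10^47 = 3.456 × 10^37 m⁻³.

3.456 × 10^37 m⁻³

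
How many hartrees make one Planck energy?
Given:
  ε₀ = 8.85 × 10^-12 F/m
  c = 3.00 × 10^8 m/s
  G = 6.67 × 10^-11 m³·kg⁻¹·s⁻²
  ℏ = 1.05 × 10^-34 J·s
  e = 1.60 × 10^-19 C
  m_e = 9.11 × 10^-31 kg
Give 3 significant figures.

4.47 × 10^26

Planck energy: E_P = √(ℏc⁵/G) = 1.96 × 10^9 J
hartree: E_h = m_e e⁴/(4πε₀ℏ)² = 4.38 × 10^-18 J
ratio = 1.96 × 10^9 / 4.38 × 10^-18 = 4.47 × 10^26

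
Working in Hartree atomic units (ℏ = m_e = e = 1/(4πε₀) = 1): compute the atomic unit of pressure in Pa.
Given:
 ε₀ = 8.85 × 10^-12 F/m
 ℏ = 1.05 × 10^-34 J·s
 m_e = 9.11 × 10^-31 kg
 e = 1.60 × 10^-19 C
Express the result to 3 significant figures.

Dimensional analysis gives P_au = E_h/a₀³ = m_e⁴e¹⁰/((4πε₀)⁵ℏ⁸).
E_h = 4.38 × 10^-18 J
a₀ = 5.26 × 10^-11 m
E_h/a₀³ = 3.01 × 10^13 Pa

3.01 × 10^13 Pa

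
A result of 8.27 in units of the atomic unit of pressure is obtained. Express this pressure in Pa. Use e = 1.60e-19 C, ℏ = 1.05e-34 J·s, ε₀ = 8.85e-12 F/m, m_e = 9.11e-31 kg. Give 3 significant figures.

2.49e14 Pa

One atomic unit of pressure: P_au = E_h/a₀³ = m_e⁴e¹⁰/((4πε₀)⁵ℏ⁸) = 3.01e13 Pa.
8.27 × 3.01e13 Pa = 2.49e14 Pa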